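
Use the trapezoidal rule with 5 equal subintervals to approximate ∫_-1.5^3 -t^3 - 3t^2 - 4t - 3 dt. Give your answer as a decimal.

-79.54875

Δt = (3 − (-1.5))/5 = 0.9.
f(-1.5) = -0.375, f(-0.6) = -1.464, f(0.3) = -4.497, f(1.2) = -13.848, f(2.1) = -33.891, f(3) = -69.
T_5 = (Δt/2)·[f(t_0) + 2f(t_1) + ... + 2f(t_{4}) + f(t_5)].
Sum = -79.54875.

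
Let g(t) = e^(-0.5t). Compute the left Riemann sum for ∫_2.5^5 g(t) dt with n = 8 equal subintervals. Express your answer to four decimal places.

0.4416

Δt = (5 − 2.5)/8 = 0.3125.
Left endpoints: 2.5, 2.8125, 3.125, 3.4375, 3.75, 4.0625, 4.375, 4.6875.
g(2.5) ≈ 0.2865, g(2.8125) ≈ 0.2451, g(3.125) ≈ 0.2096, g(3.4375) ≈ 0.1793, g(3.75) ≈ 0.1534, g(4.0625) ≈ 0.1312, g(4.375) ≈ 0.1122, g(4.6875) ≈ 0.0960.
Sum = Δt · [g(2.5) + g(2.8125) + g(3.125) + ...].
Sum ≈ 0.4416.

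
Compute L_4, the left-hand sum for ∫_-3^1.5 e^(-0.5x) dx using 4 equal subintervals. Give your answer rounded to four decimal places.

Δx = (1.5 − (-3))/4 = 1.125.
Left endpoints: -3, -1.875, -0.75, 0.375.
f(-3) ≈ 4.4817, f(-1.875) ≈ 2.5536, f(-0.75) ≈ 1.4550, f(0.375) ≈ 0.8290.
Sum = Δx · [f(-3) + f(-1.875) + f(-0.75) + f(0.375)].
Sum ≈ 10.4842.

10.4842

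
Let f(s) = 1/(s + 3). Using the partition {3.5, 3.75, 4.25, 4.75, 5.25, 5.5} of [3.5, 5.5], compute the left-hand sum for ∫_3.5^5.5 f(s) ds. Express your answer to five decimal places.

0.27632

Subinterval widths: 0.25, 0.5, 0.5, 0.5, 0.25.
Left endpoints: 3.5, 3.75, 4.25, 4.75, 5.25.
f(3.5) = 2/13, f(3.75) = 4/27, f(4.25) = 4/29, f(4.75) = 4/31, f(5.25) = 4/33.
Sum = Σ Δs_i · f(s_i).
Sum ≈ 0.27632.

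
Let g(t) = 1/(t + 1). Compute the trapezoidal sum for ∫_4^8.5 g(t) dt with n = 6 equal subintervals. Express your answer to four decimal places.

0.6432

Δt = (8.5 − 4)/6 = 0.75.
g(4) = 0.2, g(4.75) = 4/23, g(5.5) = 2/13, g(6.25) = 4/29, g(7) = 0.125, g(7.75) = 4/35, g(8.5) = 2/19.
T_6 = (Δt/2)·[g(t_0) + 2g(t_1) + ... + 2g(t_{5}) + g(t_6)].
Sum ≈ 0.6432.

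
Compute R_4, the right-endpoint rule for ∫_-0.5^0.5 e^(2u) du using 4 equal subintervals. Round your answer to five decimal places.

Δu = (0.5 − (-0.5))/4 = 0.25.
Right endpoints: -0.25, 0, 0.25, 0.5.
f(-0.25) ≈ 0.60653, f(0) ≈ 1.00000, f(0.25) ≈ 1.64872, f(0.5) ≈ 2.71828.
Sum = Δu · [f(-0.25) + f(0) + f(0.25) + f(0.5)].
Sum ≈ 1.49338.

1.49338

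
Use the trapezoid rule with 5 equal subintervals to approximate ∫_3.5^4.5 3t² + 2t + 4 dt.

Δt = (4.5 − 3.5)/5 = 0.2.
f(3.5) = 47.75, f(3.7) = 52.47, f(3.9) = 57.43, f(4.1) = 62.63, f(4.3) = 68.07, f(4.5) = 73.75.
T_5 = (Δt/2)·[f(t_0) + 2f(t_1) + ... + 2f(t_{4}) + f(t_5)].
Sum = 60.27.

60.27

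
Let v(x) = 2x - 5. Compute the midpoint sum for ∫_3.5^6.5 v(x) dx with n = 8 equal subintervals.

Δx = (6.5 − 3.5)/8 = 0.375.
Midpoints: 3.6875, 4.0625, 4.4375, 4.8125, 5.1875, 5.5625, 5.9375, 6.3125.
v(3.6875) = 2.375, v(4.0625) = 3.125, v(4.4375) = 3.875, v(4.8125) = 4.625, v(5.1875) = 5.375, v(5.5625) = 6.125, v(5.9375) = 6.875, v(6.3125) = 7.625.
Sum = Δx · [v(3.6875) + v(4.0625) + v(4.4375) + ...].
Sum = 15.

15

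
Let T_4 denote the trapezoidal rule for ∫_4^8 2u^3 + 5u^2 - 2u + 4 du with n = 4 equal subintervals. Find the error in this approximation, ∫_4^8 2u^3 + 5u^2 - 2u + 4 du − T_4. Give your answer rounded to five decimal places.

Exact integral: ∫_4^8 f(u) du ≈ 2634.6666667.
T_4 = 2662.
Error ≈ 2634.6666667 − 2662 ≈ -27.33333.

-27.33333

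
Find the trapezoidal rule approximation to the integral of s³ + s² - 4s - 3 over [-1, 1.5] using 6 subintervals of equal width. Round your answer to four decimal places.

-7.3995

Δs = (1.5 − (-1))/6 = 5/12.
f(-1) = 1, f(-7/12) = -907/1728, f(-1/6) = -499/216, f(0.25) = -3.921875, f(2/3) = -133/27, f(13/12) = -8447/1728, f(1.5) = -3.375.
T_6 = (Δs/2)·[f(s_0) + 2f(s_1) + ... + 2f(s_{5}) + f(s_6)].
Sum ≈ -7.3995.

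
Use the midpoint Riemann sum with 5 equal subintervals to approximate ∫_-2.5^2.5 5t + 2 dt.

Δt = (2.5 − (-2.5))/5 = 1.
Midpoints: -2, -1, 0, 1, 2.
f(-2) = -8, f(-1) = -3, f(0) = 2, f(1) = 7, f(2) = 12.
Sum = Δt · [f(-2) + f(-1) + f(0) + f(1) + f(2)].
Sum = 10.

10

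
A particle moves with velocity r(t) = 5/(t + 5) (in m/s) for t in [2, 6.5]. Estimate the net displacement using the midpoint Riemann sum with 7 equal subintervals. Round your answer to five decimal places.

2.48108

Δt = (6.5 − 2)/7 = 9/14.
Midpoints: 65/28, 83/28, 101/28, 4.25, 137/28, 155/28, 173/28.
r(65/28) = 28/41, r(83/28) = 140/223, r(101/28) = 140/241, r(4.25) = 20/37, r(137/28) = 140/277, r(155/28) = 28/59, r(173/28) = 140/313.
Sum = Δt · [r(65/28) + r(83/28) + r(101/28) + ...].
Sum ≈ 2.48108.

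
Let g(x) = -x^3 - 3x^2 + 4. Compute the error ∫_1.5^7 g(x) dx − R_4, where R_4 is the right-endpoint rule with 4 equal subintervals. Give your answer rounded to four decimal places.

Exact integral: ∫_1.5^7 g(x) dx = -916.609375.
R_4 ≈ -1273.819336.
Error ≈ -916.609375 − (-1273.819336) ≈ 357.2100.

357.2100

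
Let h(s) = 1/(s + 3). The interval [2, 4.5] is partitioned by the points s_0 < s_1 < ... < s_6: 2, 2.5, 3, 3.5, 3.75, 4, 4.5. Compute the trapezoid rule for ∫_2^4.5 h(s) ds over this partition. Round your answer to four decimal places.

0.4059

Subinterval widths: 0.5, 0.5, 0.5, 0.25, 0.25, 0.5.
h(2) = 0.2, h(2.5) = 2/11, h(3) = 1/6, h(3.5) = 2/13, h(3.75) = 4/27, h(4) = 1/7, h(4.5) = 2/15.
On each subinterval the trapezoid contributes (Δs_i/2)·[h(s_{i-1}) + h(s_i)].
Sum ≈ 0.4059.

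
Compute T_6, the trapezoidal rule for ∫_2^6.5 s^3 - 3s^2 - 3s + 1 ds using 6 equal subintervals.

Δs = (6.5 − 2)/6 = 0.75.
f(2) = -9, f(2.75) = -9.140625, f(3.5) = -3.375, f(4.25) = 10.828125, f(5) = 36, f(5.75) = 74.671875, f(6.5) = 129.375.
T_6 = (Δs/2)·[f(s_0) + 2f(s_1) + ... + 2f(s_{5}) + f(s_6)].
Sum = 126.87890625.

126.87890625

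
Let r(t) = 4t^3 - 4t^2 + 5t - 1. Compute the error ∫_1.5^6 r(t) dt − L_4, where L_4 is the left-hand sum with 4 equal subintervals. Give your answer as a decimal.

Exact integral: ∫_1.5^6 r(t) dt = 1087.3125.
L_4 = 711.10546875.
Error = 1087.3125 − 711.10546875 = 376.20703125.

376.20703125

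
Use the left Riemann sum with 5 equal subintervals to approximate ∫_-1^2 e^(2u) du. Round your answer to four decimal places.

Δu = (2 − (-1))/5 = 0.6.
Left endpoints: -1, -0.4, 0.2, 0.8, 1.4.
f(-1) ≈ 0.1353, f(-0.4) ≈ 0.4493, f(0.2) ≈ 1.4918, f(0.8) ≈ 4.9530, f(1.4) ≈ 16.4446.
Sum = Δu · [f(-1) + f(-0.4) + f(0.2) + f(0.8) + f(1.4)].
Sum ≈ 14.0845.

14.0845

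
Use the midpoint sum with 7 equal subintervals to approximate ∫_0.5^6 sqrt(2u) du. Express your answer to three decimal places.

13.540

Δu = (6 − 0.5)/7 = 11/14.
Midpoints: 25/28, 47/28, 69/28, 3.25, 113/28, 135/28, 157/28.
f(25/28) ≈ 1.336, f(47/28) ≈ 1.832, f(69/28) ≈ 2.220, f(3.25) ≈ 2.550, f(113/28) ≈ 2.841, f(135/28) ≈ 3.105, f(157/28) ≈ 3.349.
Sum = Δu · [f(25/28) + f(47/28) + f(69/28) + ...].
Sum ≈ 13.540.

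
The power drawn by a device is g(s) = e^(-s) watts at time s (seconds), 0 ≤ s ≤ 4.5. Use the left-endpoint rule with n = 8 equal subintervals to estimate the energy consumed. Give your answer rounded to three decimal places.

1.293

Δs = (4.5 − 0)/8 = 0.5625.
Left endpoints: 0, 0.5625, 1.125, 1.6875, 2.25, 2.8125, 3.375, 3.9375.
g(0) ≈ 1.000, g(0.5625) ≈ 0.570, g(1.125) ≈ 0.325, g(1.6875) ≈ 0.185, g(2.25) ≈ 0.105, g(2.8125) ≈ 0.060, g(3.375) ≈ 0.034, g(3.9375) ≈ 0.019.
Sum = Δs · [g(0) + g(0.5625) + g(1.125) + ...].
Sum ≈ 1.293.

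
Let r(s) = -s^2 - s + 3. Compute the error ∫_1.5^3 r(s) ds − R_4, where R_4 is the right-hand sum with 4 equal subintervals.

1.58203125

Exact integral: ∫_1.5^3 r(s) ds = -6.75.
R_4 = -8.33203125.
Error = -6.75 − (-8.33203125) = 1.58203125.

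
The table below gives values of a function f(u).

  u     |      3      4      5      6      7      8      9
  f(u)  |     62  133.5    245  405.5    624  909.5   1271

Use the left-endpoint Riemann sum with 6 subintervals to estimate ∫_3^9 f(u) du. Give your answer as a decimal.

2379.5

Δu = 1.
Sum = 1·[62 + 133.5 + 245 + 405.5 + 624 + 909.5] = 2379.5.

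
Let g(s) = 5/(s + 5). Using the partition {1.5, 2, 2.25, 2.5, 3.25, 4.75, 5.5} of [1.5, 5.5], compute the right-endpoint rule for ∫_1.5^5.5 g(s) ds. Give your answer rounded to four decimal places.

2.2771

Subinterval widths: 0.5, 0.25, 0.25, 0.75, 1.5, 0.75.
Right endpoints: 2, 2.25, 2.5, 3.25, 4.75, 5.5.
g(2) = 5/7, g(2.25) = 20/29, g(2.5) = 2/3, g(3.25) = 20/33, g(4.75) = 20/39, g(5.5) = 10/21.
Sum = Σ Δs_i · g(s_i).
Sum ≈ 2.2771.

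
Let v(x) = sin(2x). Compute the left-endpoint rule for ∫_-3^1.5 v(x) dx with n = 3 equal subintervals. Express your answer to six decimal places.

Δx = (1.5 − (-3))/3 = 1.5.
Left endpoints: -3, -1.5, 0.
v(-3) ≈ 0.279415, v(-1.5) ≈ -0.141120, v(0) ≈ 0.000000.
Sum = Δx · [v(-3) + v(-1.5) + v(0)].
Sum ≈ 0.207443.

0.207443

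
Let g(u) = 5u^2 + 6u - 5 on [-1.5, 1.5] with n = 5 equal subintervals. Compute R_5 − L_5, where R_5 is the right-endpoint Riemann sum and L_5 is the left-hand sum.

R_5 = 2.55.
L_5 = -8.25.
R_5 − L_5 = 10.8.

10.8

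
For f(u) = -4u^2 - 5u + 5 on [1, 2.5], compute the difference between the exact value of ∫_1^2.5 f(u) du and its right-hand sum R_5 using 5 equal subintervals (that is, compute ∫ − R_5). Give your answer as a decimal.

Exact integral: ∫_1^2.5 f(u) du = -25.125.
R_5 = -29.49.
Error = -25.125 − (-29.49) = 4.365.

4.365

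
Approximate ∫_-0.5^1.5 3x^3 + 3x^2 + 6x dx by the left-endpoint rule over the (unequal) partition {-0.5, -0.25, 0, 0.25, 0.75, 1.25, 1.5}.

8.109375

Subinterval widths: 0.25, 0.25, 0.25, 0.5, 0.5, 0.25.
Left endpoints: -0.5, -0.25, 0, 0.25, 0.75, 1.25.
f(-0.5) = -2.625, f(-0.25) = -1.359375, f(0) = 0, f(0.25) = 1.734375, f(0.75) = 7.453125, f(1.25) = 18.046875.
Sum = Σ Δx_i · f(x_i).
Sum = 8.109375.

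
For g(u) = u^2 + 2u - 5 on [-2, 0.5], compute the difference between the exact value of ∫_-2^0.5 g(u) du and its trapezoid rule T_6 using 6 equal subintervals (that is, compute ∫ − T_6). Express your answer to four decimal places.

Exact integral: ∫_-2^0.5 g(u) du ≈ -13.541667.
T_6 ≈ -13.469329.
Error ≈ -13.541667 − (-13.469329) ≈ -0.0723.

-0.0723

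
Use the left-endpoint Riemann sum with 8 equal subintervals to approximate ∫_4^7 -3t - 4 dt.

-59.8125

Δt = (7 − 4)/8 = 0.375.
Left endpoints: 4, 4.375, 4.75, 5.125, 5.5, 5.875, 6.25, 6.625.
f(4) = -16, f(4.375) = -17.125, f(4.75) = -18.25, f(5.125) = -19.375, f(5.5) = -20.5, f(5.875) = -21.625, f(6.25) = -22.75, f(6.625) = -23.875.
Sum = Δt · [f(4) + f(4.375) + f(4.75) + ...].
Sum = -59.8125.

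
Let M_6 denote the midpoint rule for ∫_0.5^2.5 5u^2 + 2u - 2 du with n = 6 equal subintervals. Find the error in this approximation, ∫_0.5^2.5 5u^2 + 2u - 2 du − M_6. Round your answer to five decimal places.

0.09259

Exact integral: ∫_0.5^2.5 f(u) du ≈ 27.8333333.
M_6 ≈ 27.7407407.
Error ≈ 27.8333333 − 27.7407407 ≈ 0.09259.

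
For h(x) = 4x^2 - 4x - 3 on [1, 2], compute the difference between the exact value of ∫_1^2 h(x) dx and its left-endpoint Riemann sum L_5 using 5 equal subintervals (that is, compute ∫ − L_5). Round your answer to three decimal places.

Exact integral: ∫_1^2 h(x) dx ≈ 0.33333.
L_5 = -0.44.
Error ≈ 0.33333 − (-0.44) ≈ 0.773.

0.773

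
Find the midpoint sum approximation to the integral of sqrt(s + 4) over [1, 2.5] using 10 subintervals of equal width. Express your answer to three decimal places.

Δs = (2.5 − 1)/10 = 0.15.
Midpoints: 1.075, 1.225, 1.375, 1.525, 1.675, 1.825, 1.975, 2.125, 2.275, 2.425.
f(1.075) ≈ 2.253, f(1.225) ≈ 2.286, f(1.375) ≈ 2.318, f(1.525) ≈ 2.351, f(1.675) ≈ 2.382, f(1.825) ≈ 2.414, f(1.975) ≈ 2.444, f(2.125) ≈ 2.475, f(2.275) ≈ 2.505, f(2.425) ≈ 2.535.
Sum = Δs · [f(1.075) + f(1.225) + f(1.375) + ...].
Sum ≈ 3.594.

3.594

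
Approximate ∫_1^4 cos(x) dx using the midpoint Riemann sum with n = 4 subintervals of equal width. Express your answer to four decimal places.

Δx = (4 − 1)/4 = 0.75.
Midpoints: 1.375, 2.125, 2.875, 3.625.
f(1.375) ≈ 0.1945, f(2.125) ≈ -0.5263, f(2.875) ≈ -0.9647, f(3.625) ≈ -0.8854.
Sum = Δx · [f(1.375) + f(2.125) + f(2.875) + f(3.625)].
Sum ≈ -1.6364.

-1.6364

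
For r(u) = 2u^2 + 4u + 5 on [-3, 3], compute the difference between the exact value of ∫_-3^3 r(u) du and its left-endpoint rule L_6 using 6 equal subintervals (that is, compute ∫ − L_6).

10

Exact integral: ∫_-3^3 r(u) du = 66.
L_6 = 56.
Error = 66 − 56 = 10.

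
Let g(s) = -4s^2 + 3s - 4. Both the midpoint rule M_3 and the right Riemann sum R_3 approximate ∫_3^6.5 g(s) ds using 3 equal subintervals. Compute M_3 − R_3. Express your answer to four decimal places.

76.2222

M_3 ≈ -292.703704.
R_3 ≈ -368.925926.
M_3 − R_3 ≈ 76.2222.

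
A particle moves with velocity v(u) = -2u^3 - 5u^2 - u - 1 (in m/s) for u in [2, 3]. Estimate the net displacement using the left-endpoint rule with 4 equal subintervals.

-59.875

Δu = (3 − 2)/4 = 0.25.
Left endpoints: 2, 2.25, 2.5, 2.75.
v(2) = -39, v(2.25) = -51.34375, v(2.5) = -66, v(2.75) = -83.15625.
Sum = Δu · [v(2) + v(2.25) + v(2.5) + v(2.75)].
Sum = -59.875.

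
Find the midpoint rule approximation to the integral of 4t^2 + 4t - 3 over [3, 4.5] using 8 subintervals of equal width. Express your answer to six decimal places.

Δt = (4.5 − 3)/8 = 0.1875.
Midpoints: 3.09375, 3.28125, 3.46875, 3.65625, 3.84375, 4.03125, 4.21875, 4.40625.
f(3.09375) = 47.66015625, f(3.28125) = 53.19140625, f(3.46875) = 59.00390625, f(3.65625) = 65.09765625, f(3.84375) = 71.47265625, f(4.03125) = 78.12890625, f(4.21875) = 85.06640625, f(4.40625) = 92.28515625.
Sum = Δt · [f(3.09375) + f(3.28125) + f(3.46875) + ...].
Sum ≈ 103.482422.

103.482422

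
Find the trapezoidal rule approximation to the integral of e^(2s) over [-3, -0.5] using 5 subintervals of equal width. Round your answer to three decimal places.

Δs = (-0.5 − (-3))/5 = 0.5.
f(-3) ≈ 0.002, f(-2.5) ≈ 0.007, f(-2) ≈ 0.018, f(-1.5) ≈ 0.050, f(-1) ≈ 0.135, f(-0.5) ≈ 0.368.
T_5 = (Δs/2)·[f(s_0) + 2f(s_1) + ... + 2f(s_{4}) + f(s_5)].
Sum ≈ 0.198.

0.198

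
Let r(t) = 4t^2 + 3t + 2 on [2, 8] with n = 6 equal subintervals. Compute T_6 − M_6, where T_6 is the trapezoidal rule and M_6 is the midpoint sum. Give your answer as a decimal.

T_6 = 778.
M_6 = 772.
T_6 − M_6 = 6.

6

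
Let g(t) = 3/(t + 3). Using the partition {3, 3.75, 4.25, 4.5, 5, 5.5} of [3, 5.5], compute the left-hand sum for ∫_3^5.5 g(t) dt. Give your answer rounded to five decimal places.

1.08817

Subinterval widths: 0.75, 0.5, 0.25, 0.5, 0.5.
Left endpoints: 3, 3.75, 4.25, 4.5, 5.
g(3) = 0.5, g(3.75) = 4/9, g(4.25) = 12/29, g(4.5) = 0.4, g(5) = 0.375.
Sum = Σ Δt_i · g(t_i).
Sum ≈ 1.08817.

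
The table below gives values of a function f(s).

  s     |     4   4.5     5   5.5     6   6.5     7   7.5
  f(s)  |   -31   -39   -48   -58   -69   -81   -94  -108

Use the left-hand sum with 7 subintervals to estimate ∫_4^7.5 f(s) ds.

-210

Δs = 0.5.
Sum = 0.5·[(-31) + (-39) + (-48) + (-58) + (-69) + (-81) + (-94)] = -210.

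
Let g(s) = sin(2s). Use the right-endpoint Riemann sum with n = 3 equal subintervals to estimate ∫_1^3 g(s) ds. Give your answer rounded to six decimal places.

-0.979292

Δs = (3 − 1)/3 = 2/3.
Right endpoints: 5/3, 7/3, 3.
g(5/3) ≈ -0.190568, g(7/3) ≈ -0.998955, g(3) ≈ -0.279415.
Sum = Δs · [g(5/3) + g(7/3) + g(3)].
Sum ≈ -0.979292.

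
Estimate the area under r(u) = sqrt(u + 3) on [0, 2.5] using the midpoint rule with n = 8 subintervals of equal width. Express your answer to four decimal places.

Δu = (2.5 − 0)/8 = 0.3125.
Midpoints: 0.15625, 0.46875, 0.78125, 1.09375, 1.40625, 1.71875, 2.03125, 2.34375.
r(0.15625) ≈ 1.7766, r(0.46875) ≈ 1.8625, r(0.78125) ≈ 1.9445, r(1.09375) ≈ 2.0233, r(1.40625) ≈ 2.0991, r(1.71875) ≈ 2.1723, r(2.03125) ≈ 2.2430, r(2.34375) ≈ 2.3117.
Sum = Δu · [r(0.15625) + r(0.46875) + r(0.78125) + ...].
Sum ≈ 5.1353.

5.1353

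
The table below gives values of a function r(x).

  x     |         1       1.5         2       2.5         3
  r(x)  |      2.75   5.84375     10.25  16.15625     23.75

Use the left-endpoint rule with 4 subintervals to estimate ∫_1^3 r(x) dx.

Δx = 0.5.
Sum = 0.5·[2.75 + 5.84375 + 10.25 + 16.15625] = 17.5.

17.5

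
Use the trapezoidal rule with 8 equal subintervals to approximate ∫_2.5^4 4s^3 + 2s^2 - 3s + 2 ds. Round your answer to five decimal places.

Δs = (4 − 2.5)/8 = 0.1875.
f(2.5) = 69.5, f(2.6875) = 88091/1024, f(2.875) = 104.9609375, f(3.0625) = 129497/1024, f(3.25) = 150.6875, f(3.4375) = 182063/1024, f(3.625) = 207.9453125, f(3.8125) = 247085/1024, f(4) = 278.
T_8 = (Δs/2)·[f(s_0) + 2f(s_1) + ... + 2f(s_{7}) + f(s_8)].
Sum ≈ 237.92285.

237.92285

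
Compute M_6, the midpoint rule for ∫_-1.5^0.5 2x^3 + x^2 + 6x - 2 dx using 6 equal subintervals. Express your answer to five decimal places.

-11.29630

Δx = (0.5 − (-1.5))/6 = 1/3.
Midpoints: -4/3, -1, -2/3, -1/3, 0, 1/3.
f(-4/3) = -350/27, f(-1) = -9, f(-2/3) = -166/27, f(-1/3) = -107/27, f(0) = -2, f(1/3) = 5/27.
Sum = Δx · [f(-4/3) + f(-1) + f(-2/3) + ...].
Sum ≈ -11.29630.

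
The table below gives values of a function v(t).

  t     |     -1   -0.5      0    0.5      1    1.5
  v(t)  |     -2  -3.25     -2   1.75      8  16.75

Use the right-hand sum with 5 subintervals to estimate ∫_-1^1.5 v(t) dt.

Δt = 0.5.
Sum = 0.5·[(-3.25) + (-2) + 1.75 + 8 + 16.75] = 10.625.

10.625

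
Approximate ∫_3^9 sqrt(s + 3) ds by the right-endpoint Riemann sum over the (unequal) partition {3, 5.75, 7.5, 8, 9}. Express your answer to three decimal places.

Subinterval widths: 2.75, 1.75, 0.5, 1.
Right endpoints: 5.75, 7.5, 8, 9.
f(5.75) ≈ 2.958, f(7.5) ≈ 3.240, f(8) ≈ 3.317, f(9) ≈ 3.464.
Sum = Σ Δs_i · f(s_i).
Sum ≈ 18.928.

18.928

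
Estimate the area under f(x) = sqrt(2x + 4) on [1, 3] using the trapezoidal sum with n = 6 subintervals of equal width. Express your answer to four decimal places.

5.6411

Δx = (3 − 1)/6 = 1/3.
f(1) ≈ 2.4495, f(4/3) ≈ 2.5820, f(5/3) ≈ 2.7080, f(2) ≈ 2.8284, f(7/3) ≈ 2.9439, f(8/3) ≈ 3.0551, f(3) ≈ 3.1623.
T_6 = (Δx/2)·[f(x_0) + 2f(x_1) + ... + 2f(x_{5}) + f(x_6)].
Sum ≈ 5.6411.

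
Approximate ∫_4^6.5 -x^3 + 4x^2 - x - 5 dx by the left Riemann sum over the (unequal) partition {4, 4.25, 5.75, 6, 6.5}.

-81.55078125

Subinterval widths: 0.25, 1.5, 0.25, 0.5.
Left endpoints: 4, 4.25, 5.75, 6.
f(4) = -9, f(4.25) = -13.765625, f(5.75) = -68.609375, f(6) = -83.
Sum = Σ Δx_i · f(x_i).
Sum = -81.55078125.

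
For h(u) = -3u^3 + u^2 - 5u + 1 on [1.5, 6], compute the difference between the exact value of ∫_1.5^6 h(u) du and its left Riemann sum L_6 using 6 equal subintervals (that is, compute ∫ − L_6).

Exact integral: ∫_1.5^6 h(u) du = -977.203125.
L_6 = -756.03515625.
Error = -977.203125 − (-756.03515625) = -221.16796875.

-221.16796875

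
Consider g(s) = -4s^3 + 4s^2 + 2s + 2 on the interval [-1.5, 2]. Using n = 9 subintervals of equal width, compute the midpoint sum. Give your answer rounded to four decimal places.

12.9351

Δs = (2 − (-1.5))/9 = 7/18.
Midpoints: -47/36, -11/12, -19/36, -5/36, 0.25, 23/36, 37/36, 17/12, 65/36.
g(-47/36) = 176219/11664, g(-11/12) = 2855/432, g(-19/36) = 30871/11664, g(-5/36) = 21113/11664, g(0.25) = 2.6875, g(23/36) = 45109/11664, g(37/36) = 45935/11664, g(17/12) = 643/432, g(65/36) = -57077/11664.
Sum = Δs · [g(-47/36) + g(-11/12) + g(-19/36) + ...].
Sum ≈ 12.9351.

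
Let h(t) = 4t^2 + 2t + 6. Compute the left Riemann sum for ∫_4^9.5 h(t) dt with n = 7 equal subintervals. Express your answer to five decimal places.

1046.34694

Δt = (9.5 − 4)/7 = 11/14.
Left endpoints: 4, 67/14, 39/7, 89/14, 50/7, 111/14, 61/7.
h(4) = 78, h(67/14) = 5252/49, h(39/7) = 6924/49, h(89/14) = 8838/49, h(50/7) = 10994/49, h(111/14) = 13392/49, h(61/7) = 16032/49.
Sum = Δt · [h(4) + h(67/14) + h(39/7) + ...].
Sum ≈ 1046.34694.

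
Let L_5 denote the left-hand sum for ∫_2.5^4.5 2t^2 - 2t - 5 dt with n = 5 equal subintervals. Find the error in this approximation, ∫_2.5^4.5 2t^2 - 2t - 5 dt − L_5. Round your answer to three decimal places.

4.693

Exact integral: ∫_2.5^4.5 f(t) dt ≈ 26.33333.
L_5 = 21.64.
Error ≈ 26.33333 − 21.64 ≈ 4.693.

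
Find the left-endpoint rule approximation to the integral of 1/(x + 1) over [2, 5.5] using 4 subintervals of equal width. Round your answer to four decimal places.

Δx = (5.5 − 2)/4 = 0.875.
Left endpoints: 2, 2.875, 3.75, 4.625.
f(2) = 1/3, f(2.875) = 8/31, f(3.75) = 4/19, f(4.625) = 8/45.
Sum = Δx · [f(2) + f(2.875) + f(3.75) + f(4.625)].
Sum ≈ 0.8572.

0.8572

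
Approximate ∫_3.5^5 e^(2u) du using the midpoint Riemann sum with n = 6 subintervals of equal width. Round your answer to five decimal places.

Δu = (5 − 3.5)/6 = 0.25.
Midpoints: 3.625, 3.875, 4.125, 4.375, 4.625, 4.875.
f(3.625) ≈ 1408.10485, f(3.875) ≈ 2321.57241, f(4.125) ≈ 3827.62582, f(4.375) ≈ 6310.68811, f(4.625) ≈ 10404.56572, f(4.875) ≈ 17154.22881.
Sum = Δu · [f(3.625) + f(3.875) + f(4.125) + ...].
Sum ≈ 10356.69643.

10356.69643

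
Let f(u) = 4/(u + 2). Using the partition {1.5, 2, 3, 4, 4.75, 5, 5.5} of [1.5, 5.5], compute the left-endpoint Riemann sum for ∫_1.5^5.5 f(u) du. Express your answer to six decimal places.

Subinterval widths: 0.5, 1, 1, 0.75, 0.25, 0.5.
Left endpoints: 1.5, 2, 3, 4, 4.75, 5.
f(1.5) = 8/7, f(2) = 1, f(3) = 0.8, f(4) = 2/3, f(4.75) = 16/27, f(5) = 4/7.
Sum = Σ Δu_i · f(u_i).
Sum ≈ 3.305291.

3.305291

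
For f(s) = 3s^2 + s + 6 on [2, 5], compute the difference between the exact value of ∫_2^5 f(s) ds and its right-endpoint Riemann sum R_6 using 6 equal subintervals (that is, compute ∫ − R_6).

-16.875

Exact integral: ∫_2^5 f(s) ds = 145.5.
R_6 = 162.375.
Error = 145.5 − 162.375 = -16.875.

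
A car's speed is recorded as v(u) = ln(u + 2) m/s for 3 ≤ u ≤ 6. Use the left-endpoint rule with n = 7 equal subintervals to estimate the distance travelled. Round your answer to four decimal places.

Δu = (6 − 3)/7 = 3/7.
Left endpoints: 3, 24/7, 27/7, 30/7, 33/7, 36/7, 39/7.
v(3) ≈ 1.6094, v(24/7) ≈ 1.6917, v(27/7) ≈ 1.7677, v(30/7) ≈ 1.8383, v(33/7) ≈ 1.9042, v(36/7) ≈ 1.9661, v(39/7) ≈ 2.0244.
Sum = Δu · [v(3) + v(24/7) + v(27/7) + ...].
Sum ≈ 5.4865.

5.4865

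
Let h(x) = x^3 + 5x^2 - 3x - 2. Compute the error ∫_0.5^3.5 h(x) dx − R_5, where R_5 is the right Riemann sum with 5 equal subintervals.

Exact integral: ∫_0.5^3.5 h(x) dx = 84.75.
R_5 = 114.855.
Error = 84.75 − 114.855 = -30.105.

-30.105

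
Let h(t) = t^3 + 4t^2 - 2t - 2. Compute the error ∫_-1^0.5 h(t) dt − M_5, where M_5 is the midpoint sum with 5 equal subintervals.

Exact integral: ∫_-1^0.5 h(t) dt = -0.984375.
M_5 = -1.0209375.
Error = -0.984375 − (-1.0209375) = 0.0365625.

0.0365625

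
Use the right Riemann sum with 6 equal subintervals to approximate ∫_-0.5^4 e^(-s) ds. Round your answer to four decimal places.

1.0947

Δs = (4 − (-0.5))/6 = 0.75.
Right endpoints: 0.25, 1, 1.75, 2.5, 3.25, 4.
f(0.25) ≈ 0.7788, f(1) ≈ 0.3679, f(1.75) ≈ 0.1738, f(2.5) ≈ 0.0821, f(3.25) ≈ 0.0388, f(4) ≈ 0.0183.
Sum = Δs · [f(0.25) + f(1) + f(1.75) + ...].
Sum ≈ 1.0947.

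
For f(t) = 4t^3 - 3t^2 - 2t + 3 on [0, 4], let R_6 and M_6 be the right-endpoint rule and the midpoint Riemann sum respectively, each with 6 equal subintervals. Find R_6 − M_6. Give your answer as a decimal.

76

R_6 ≈ 260.88889.
M_6 ≈ 184.88889.
R_6 − M_6 = 76.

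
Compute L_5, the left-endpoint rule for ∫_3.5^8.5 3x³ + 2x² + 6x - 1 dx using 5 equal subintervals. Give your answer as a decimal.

Δx = (8.5 − 3.5)/5 = 1.
Left endpoints: 3.5, 4.5, 5.5, 6.5, 7.5.
f(3.5) = 173.125, f(4.5) = 339.875, f(5.5) = 591.625, f(6.5) = 946.375, f(7.5) = 1422.125.
Sum = Δx · [f(3.5) + f(4.5) + f(5.5) + f(6.5) + f(7.5)].
Sum = 3473.125.

3473.125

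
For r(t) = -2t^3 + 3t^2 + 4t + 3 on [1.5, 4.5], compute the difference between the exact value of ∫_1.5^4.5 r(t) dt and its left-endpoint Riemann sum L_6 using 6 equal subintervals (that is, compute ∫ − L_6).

-25.5

Exact integral: ∫_1.5^4.5 r(t) dt = -69.75.
L_6 = -44.25.
Error = -69.75 − (-44.25) = -25.5.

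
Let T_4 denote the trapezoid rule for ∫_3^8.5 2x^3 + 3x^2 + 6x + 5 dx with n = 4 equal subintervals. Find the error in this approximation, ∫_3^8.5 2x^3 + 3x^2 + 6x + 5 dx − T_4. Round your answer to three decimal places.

-64.990

Exact integral: ∫_3^8.5 f(x) dx = 3373.90625.
T_4 ≈ 3438.89648.
Error ≈ 3373.90625 − 3438.89648 ≈ -64.990.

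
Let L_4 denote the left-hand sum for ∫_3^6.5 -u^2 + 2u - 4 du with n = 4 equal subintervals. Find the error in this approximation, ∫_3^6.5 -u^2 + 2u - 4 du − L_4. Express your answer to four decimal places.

-11.0378

Exact integral: ∫_3^6.5 f(u) du ≈ -63.291667.
L_4 = -52.25390625.
Error ≈ -63.291667 − (-52.25390625) ≈ -11.0378.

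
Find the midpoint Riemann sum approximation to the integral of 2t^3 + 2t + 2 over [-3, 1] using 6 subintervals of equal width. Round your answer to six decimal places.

-39.111111

Δt = (1 − (-3))/6 = 2/3.
Midpoints: -8/3, -2, -4/3, -2/3, 0, 2/3.
f(-8/3) = -1114/27, f(-2) = -18, f(-4/3) = -146/27, f(-2/3) = 2/27, f(0) = 2, f(2/3) = 106/27.
Sum = Δt · [f(-8/3) + f(-2) + f(-4/3) + ...].
Sum ≈ -39.111111.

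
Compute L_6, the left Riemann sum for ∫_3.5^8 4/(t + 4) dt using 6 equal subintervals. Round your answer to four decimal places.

1.9570

Δt = (8 − 3.5)/6 = 0.75.
Left endpoints: 3.5, 4.25, 5, 5.75, 6.5, 7.25.
f(3.5) = 8/15, f(4.25) = 16/33, f(5) = 4/9, f(5.75) = 16/39, f(6.5) = 8/21, f(7.25) = 16/45.
Sum = Δt · [f(3.5) + f(4.25) + f(5) + ...].
Sum ≈ 1.9570.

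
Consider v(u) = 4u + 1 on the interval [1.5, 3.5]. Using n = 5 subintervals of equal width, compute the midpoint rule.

22

Δu = (3.5 − 1.5)/5 = 0.4.
Midpoints: 1.7, 2.1, 2.5, 2.9, 3.3.
v(1.7) = 7.8, v(2.1) = 9.4, v(2.5) = 11, v(2.9) = 12.6, v(3.3) = 14.2.
Sum = Δu · [v(1.7) + v(2.1) + v(2.5) + v(2.9) + v(3.3)].
Sum = 22.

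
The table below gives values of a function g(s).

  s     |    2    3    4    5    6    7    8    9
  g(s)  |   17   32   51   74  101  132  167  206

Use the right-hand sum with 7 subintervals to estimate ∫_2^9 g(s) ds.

Δs = 1.
Sum = 1·[32 + 51 + 74 + 101 + 132 + 167 + 206] = 763.

763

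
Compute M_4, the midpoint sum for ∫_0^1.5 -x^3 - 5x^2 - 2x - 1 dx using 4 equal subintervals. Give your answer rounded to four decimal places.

Δx = (1.5 − 0)/4 = 0.375.
Midpoints: 0.1875, 0.5625, 0.9375, 1.3125.
f(0.1875) = -6379/4096, f(0.5625) = -15913/4096, f(0.9375) = -33151/4096, f(1.3125) = -59389/4096.
Sum = Δx · [f(0.1875) + f(0.5625) + f(0.9375) + f(1.3125)].
Sum ≈ -10.5132.

-10.5132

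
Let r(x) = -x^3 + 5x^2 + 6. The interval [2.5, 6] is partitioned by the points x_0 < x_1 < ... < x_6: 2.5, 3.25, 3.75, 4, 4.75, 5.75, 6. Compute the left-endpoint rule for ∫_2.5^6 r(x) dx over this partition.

Subinterval widths: 0.75, 0.5, 0.25, 0.75, 1, 0.25.
Left endpoints: 2.5, 3.25, 3.75, 4, 4.75, 5.75.
r(2.5) = 21.625, r(3.25) = 24.484375, r(3.75) = 23.578125, r(4) = 22, r(4.75) = 11.640625, r(5.75) = -18.796875.
Sum = Σ Δx_i · r(x_i).
Sum = 57.796875.

57.796875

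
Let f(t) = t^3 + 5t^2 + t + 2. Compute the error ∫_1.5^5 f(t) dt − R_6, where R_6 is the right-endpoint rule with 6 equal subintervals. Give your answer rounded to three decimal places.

Exact integral: ∫_1.5^5 f(t) dt ≈ 376.06771.
R_6 ≈ 448.66739.
Error ≈ 376.06771 − 448.66739 ≈ -72.600.

-72.600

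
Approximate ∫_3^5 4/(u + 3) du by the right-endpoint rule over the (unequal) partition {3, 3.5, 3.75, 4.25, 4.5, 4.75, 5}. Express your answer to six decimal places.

1.119068

Subinterval widths: 0.5, 0.25, 0.5, 0.25, 0.25, 0.25.
Right endpoints: 3.5, 3.75, 4.25, 4.5, 4.75, 5.
f(3.5) = 8/13, f(3.75) = 16/27, f(4.25) = 16/29, f(4.5) = 8/15, f(4.75) = 16/31, f(5) = 0.5.
Sum = Σ Δu_i · f(u_i).
Sum ≈ 1.119068.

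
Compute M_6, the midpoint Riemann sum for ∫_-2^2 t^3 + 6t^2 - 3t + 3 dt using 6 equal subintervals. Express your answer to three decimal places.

Δt = (2 − (-2))/6 = 2/3.
Midpoints: -5/3, -1, -1/3, 1/3, 1, 5/3.
f(-5/3) = 541/27, f(-1) = 11, f(-1/3) = 125/27, f(1/3) = 73/27, f(1) = 7, f(5/3) = 521/27.
Sum = Δt · [f(-5/3) + f(-1) + f(-1/3) + ...].
Sum ≈ 43.111.

43.111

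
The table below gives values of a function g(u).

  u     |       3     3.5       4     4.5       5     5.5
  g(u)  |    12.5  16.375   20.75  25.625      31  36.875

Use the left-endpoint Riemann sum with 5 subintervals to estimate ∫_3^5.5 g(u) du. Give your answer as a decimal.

Δu = 0.5.
Sum = 0.5·[12.5 + 16.375 + 20.75 + 25.625 + 31] = 53.125.

53.125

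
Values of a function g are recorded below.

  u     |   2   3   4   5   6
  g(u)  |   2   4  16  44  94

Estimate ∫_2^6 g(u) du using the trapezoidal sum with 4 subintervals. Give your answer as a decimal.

Δu = 1.
T_4 = (1/2)·[2 + 2·4 + 2·16 + 2·44 + 94] = 112.

112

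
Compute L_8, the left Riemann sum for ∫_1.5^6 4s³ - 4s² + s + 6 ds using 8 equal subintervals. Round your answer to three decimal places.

Δs = (6 − 1.5)/8 = 0.5625.
Left endpoints: 1.5, 2.0625, 2.625, 3.1875, 3.75, 4.3125, 4.875, 5.4375.
f(1.5) = 12, f(2.0625) = 26769/1024, f(2.625) = 53.4140625, f(3.1875) = 100443/1024, f(3.75) = 164.4375, f(4.3125) = 262893/1024, f(4.875) = 379.2421875, f(5.4375) = 549111/1024.
Sum = Δs · [f(1.5) + f(2.0625) + f(2.625) + ...].
Sum ≈ 858.542.

858.542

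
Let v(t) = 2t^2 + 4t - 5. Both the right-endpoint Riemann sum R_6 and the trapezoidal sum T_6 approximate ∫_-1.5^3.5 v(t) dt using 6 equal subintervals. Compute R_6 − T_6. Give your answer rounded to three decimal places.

16.667

R_6 ≈ 43.65741.
T_6 ≈ 26.99074.
R_6 − T_6 ≈ 16.667.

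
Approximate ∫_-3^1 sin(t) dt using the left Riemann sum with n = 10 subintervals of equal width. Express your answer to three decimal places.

Δt = (1 − (-3))/10 = 0.4.
Left endpoints: -3, -2.6, -2.2, -1.8, -1.4, -1, -0.6, -0.2, 0.2, 0.6.
f(-3) ≈ -0.141, f(-2.6) ≈ -0.516, f(-2.2) ≈ -0.808, f(-1.8) ≈ -0.974, f(-1.4) ≈ -0.985, f(-1) ≈ -0.841, f(-0.6) ≈ -0.565, f(-0.2) ≈ -0.199, f(0.2) ≈ 0.199, f(0.6) ≈ 0.565.
Sum = Δt · [f(-3) + f(-2.6) + f(-2.2) + ...].
Sum ≈ -1.706.

-1.706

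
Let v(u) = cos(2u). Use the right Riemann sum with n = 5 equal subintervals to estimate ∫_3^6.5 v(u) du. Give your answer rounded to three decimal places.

0.272

Δu = (6.5 − 3)/5 = 0.7.
Right endpoints: 3.7, 4.4, 5.1, 5.8, 6.5.
v(3.7) ≈ 0.439, v(4.4) ≈ -0.811, v(5.1) ≈ -0.714, v(5.8) ≈ 0.568, v(6.5) ≈ 0.907.
Sum = Δu · [v(3.7) + v(4.4) + v(5.1) + v(5.8) + v(6.5)].
Sum ≈ 0.272.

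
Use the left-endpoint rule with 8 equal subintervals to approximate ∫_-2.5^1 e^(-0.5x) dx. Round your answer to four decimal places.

6.4214

Δx = (1 − (-2.5))/8 = 0.4375.
Left endpoints: -2.5, -2.0625, -1.625, -1.1875, -0.75, -0.3125, 0.125, 0.5625.
f(-2.5) ≈ 3.4903, f(-2.0625) ≈ 2.8046, f(-1.625) ≈ 2.2535, f(-1.1875) ≈ 1.8108, f(-0.75) ≈ 1.4550, f(-0.3125) ≈ 1.1691, f(0.125) ≈ 0.9394, f(0.5625) ≈ 0.7548.
Sum = Δx · [f(-2.5) + f(-2.0625) + f(-1.625) + ...].
Sum ≈ 6.4214.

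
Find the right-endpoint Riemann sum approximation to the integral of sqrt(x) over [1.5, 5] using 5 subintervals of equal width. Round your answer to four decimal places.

Δx = (5 − 1.5)/5 = 0.7.
Right endpoints: 2.2, 2.9, 3.6, 4.3, 5.
f(2.2) ≈ 1.4832, f(2.9) ≈ 1.7029, f(3.6) ≈ 1.8974, f(4.3) ≈ 2.0736, f(5) ≈ 2.2361.
Sum = Δx · [f(2.2) + f(2.9) + f(3.6) + f(4.3) + f(5)].
Sum ≈ 6.5753.

6.5753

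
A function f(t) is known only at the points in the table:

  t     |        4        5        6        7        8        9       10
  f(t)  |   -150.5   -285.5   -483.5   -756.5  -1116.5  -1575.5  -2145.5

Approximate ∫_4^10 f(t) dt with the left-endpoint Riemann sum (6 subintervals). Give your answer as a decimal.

Δt = 1.
Sum = 1·[(-150.5) + (-285.5) + (-483.5) + (-756.5) + (-1116.5) + (-1575.5)] = -4368.

-4368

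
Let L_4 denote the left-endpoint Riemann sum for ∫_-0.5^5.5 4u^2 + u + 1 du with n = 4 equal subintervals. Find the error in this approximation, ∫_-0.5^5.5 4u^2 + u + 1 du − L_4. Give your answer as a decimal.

85.5

Exact integral: ∫_-0.5^5.5 f(u) du = 243.
L_4 = 157.5.
Error = 243 − 157.5 = 85.5.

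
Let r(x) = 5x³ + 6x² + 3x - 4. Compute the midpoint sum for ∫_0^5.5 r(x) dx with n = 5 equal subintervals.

1473.7490625

Δx = (5.5 − 0)/5 = 1.1.
Midpoints: 0.55, 1.65, 2.75, 3.85, 4.95.
r(0.55) = 0.296875, r(1.65) = 39.745625, r(2.75) = 153.609375, r(3.85) = 381.818125, r(4.95) = 764.301875.
Sum = Δx · [r(0.55) + r(1.65) + r(2.75) + r(3.85) + r(4.95)].
Sum = 1473.7490625.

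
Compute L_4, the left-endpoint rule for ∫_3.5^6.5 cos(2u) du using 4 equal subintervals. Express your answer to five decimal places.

-0.15291

Δu = (6.5 − 3.5)/4 = 0.75.
Left endpoints: 3.5, 4.25, 5, 5.75.
f(3.5) ≈ 0.75390, f(4.25) ≈ -0.60201, f(5) ≈ -0.83907, f(5.75) ≈ 0.48330.
Sum = Δu · [f(3.5) + f(4.25) + f(5) + f(5.75)].
Sum ≈ -0.15291.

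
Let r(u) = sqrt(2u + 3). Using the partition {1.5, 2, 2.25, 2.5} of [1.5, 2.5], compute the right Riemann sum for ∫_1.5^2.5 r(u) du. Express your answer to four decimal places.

2.7146

Subinterval widths: 0.5, 0.25, 0.25.
Right endpoints: 2, 2.25, 2.5.
r(2) ≈ 2.6458, r(2.25) ≈ 2.7386, r(2.5) ≈ 2.8284.
Sum = Σ Δu_i · r(u_i).
Sum ≈ 2.7146.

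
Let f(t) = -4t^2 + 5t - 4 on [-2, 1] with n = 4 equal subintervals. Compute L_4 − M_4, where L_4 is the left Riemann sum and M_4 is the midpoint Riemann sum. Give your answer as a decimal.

-11.8125

L_4 = -42.75.
M_4 = -30.9375.
L_4 − M_4 = -11.8125.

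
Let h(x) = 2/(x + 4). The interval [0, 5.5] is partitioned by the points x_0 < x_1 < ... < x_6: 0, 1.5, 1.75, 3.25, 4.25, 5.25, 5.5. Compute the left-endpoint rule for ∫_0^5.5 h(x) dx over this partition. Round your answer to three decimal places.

Subinterval widths: 1.5, 0.25, 1.5, 1, 1, 0.25.
Left endpoints: 0, 1.5, 1.75, 3.25, 4.25, 5.25.
h(0) = 0.5, h(1.5) = 4/11, h(1.75) = 8/23, h(3.25) = 8/29, h(4.25) = 8/33, h(5.25) = 8/37.
Sum = Σ Δx_i · h(x_i).
Sum ≈ 1.935.

1.935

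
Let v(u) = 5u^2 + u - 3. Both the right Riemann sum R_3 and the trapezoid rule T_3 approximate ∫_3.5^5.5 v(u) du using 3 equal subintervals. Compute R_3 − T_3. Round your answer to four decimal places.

30.6667

R_3 ≈ 240.240741.
T_3 ≈ 209.574074.
R_3 − T_3 ≈ 30.6667.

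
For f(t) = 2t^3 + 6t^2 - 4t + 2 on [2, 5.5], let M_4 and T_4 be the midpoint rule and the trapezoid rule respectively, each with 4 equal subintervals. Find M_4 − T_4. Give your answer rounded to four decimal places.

M_4 ≈ 714.416992.
T_4 ≈ 733.509766.
M_4 − T_4 ≈ -19.0928.

-19.0928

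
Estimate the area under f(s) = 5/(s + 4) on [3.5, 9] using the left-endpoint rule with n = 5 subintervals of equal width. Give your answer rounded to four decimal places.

2.9113

Δs = (9 − 3.5)/5 = 1.1.
Left endpoints: 3.5, 4.6, 5.7, 6.8, 7.9.
f(3.5) = 2/3, f(4.6) = 25/43, f(5.7) = 50/97, f(6.8) = 25/54, f(7.9) = 50/119.
Sum = Δs · [f(3.5) + f(4.6) + f(5.7) + f(6.8) + f(7.9)].
Sum ≈ 2.9113.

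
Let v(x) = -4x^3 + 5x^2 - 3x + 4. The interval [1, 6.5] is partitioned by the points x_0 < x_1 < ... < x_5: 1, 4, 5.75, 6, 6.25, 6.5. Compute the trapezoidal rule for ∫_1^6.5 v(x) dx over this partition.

Subinterval widths: 3, 1.75, 0.25, 0.25, 0.25.
v(1) = 2, v(4) = -184, v(5.75) = -608.375, v(6) = -698, v(6.25) = -796, v(6.5) = -902.75.
On each subinterval the trapezoid contributes (Δx_i/2)·[v(x_{i-1}) + v(x_i)].
Sum = -1528.71875.

-1528.71875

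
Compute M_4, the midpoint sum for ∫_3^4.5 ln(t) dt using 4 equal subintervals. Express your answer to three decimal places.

Δt = (4.5 − 3)/4 = 0.375.
Midpoints: 3.1875, 3.5625, 3.9375, 4.3125.
f(3.1875) ≈ 1.159, f(3.5625) ≈ 1.270, f(3.9375) ≈ 1.371, f(4.3125) ≈ 1.462.
Sum = Δt · [f(3.1875) + f(3.5625) + f(3.9375) + f(4.3125)].
Sum ≈ 1.973.

1.973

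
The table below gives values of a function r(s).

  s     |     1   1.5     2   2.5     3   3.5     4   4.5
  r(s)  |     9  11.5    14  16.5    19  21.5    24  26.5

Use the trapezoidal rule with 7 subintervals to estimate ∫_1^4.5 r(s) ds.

62.125

Δs = 0.5.
T_7 = (0.5/2)·[9 + 2·11.5 + 2·14 + 2·16.5 + 2·19 + 2·21.5 + 2·24 + 26.5] = 62.125.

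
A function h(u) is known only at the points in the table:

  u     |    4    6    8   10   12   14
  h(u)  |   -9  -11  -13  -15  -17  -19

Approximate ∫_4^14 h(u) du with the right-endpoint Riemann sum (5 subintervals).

-150

Δu = 2.
Sum = 2·[(-11) + (-13) + (-15) + (-17) + (-19)] = -150.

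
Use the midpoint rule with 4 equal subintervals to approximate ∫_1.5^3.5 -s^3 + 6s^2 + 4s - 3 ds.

Δs = (3.5 − 1.5)/4 = 0.5.
Midpoints: 1.75, 2.25, 2.75, 3.25.
f(1.75) = 17.015625, f(2.25) = 24.984375, f(2.75) = 32.578125, f(3.25) = 39.046875.
Sum = Δs · [f(1.75) + f(2.25) + f(2.75) + f(3.25)].
Sum = 56.8125.

56.8125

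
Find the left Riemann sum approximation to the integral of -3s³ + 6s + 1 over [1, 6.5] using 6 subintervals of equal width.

Δs = (6.5 − 1)/6 = 11/12.
Left endpoints: 1, 23/12, 17/6, 3.75, 14/3, 67/12.
f(1) = 4, f(23/12) = -4967/576, f(17/6) = -3617/72, f(3.75) = -134.703125, f(14/3) = -2483/9, f(67/12) = -280891/576.
Sum = Δs · [f(1) + f(23/12) + f(17/6) + ...].
Sum = -873.68359375.

-873.68359375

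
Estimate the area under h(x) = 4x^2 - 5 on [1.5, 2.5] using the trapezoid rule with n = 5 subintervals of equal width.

11.36

Δx = (2.5 − 1.5)/5 = 0.2.
h(1.5) = 4, h(1.7) = 6.56, h(1.9) = 9.44, h(2.1) = 12.64, h(2.3) = 16.16, h(2.5) = 20.
T_5 = (Δx/2)·[h(x_0) + 2h(x_1) + ... + 2h(x_{4}) + h(x_5)].
Sum = 11.36.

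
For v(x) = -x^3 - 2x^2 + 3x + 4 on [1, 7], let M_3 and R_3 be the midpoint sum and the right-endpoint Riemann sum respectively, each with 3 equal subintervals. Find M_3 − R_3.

M_3 = -704.
R_3 = -1208.
M_3 − R_3 = 504.

504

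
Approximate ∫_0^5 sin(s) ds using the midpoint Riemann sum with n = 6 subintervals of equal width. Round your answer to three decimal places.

0.737

Δs = (5 − 0)/6 = 5/6.
Midpoints: 5/12, 1.25, 25/12, 35/12, 3.75, 55/12.
f(5/12) ≈ 0.405, f(1.25) ≈ 0.949, f(25/12) ≈ 0.872, f(35/12) ≈ 0.223, f(3.75) ≈ -0.572, f(55/12) ≈ -0.992.
Sum = Δs · [f(5/12) + f(1.25) + f(25/12) + ...].
Sum ≈ 0.737.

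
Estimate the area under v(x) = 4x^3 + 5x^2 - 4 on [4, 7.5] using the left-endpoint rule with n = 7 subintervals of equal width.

3093.125

Δx = (7.5 − 4)/7 = 0.5.
Left endpoints: 4, 4.5, 5, 5.5, 6, 6.5, 7.
v(4) = 332, v(4.5) = 461.75, v(5) = 621, v(5.5) = 812.75, v(6) = 1040, v(6.5) = 1305.75, v(7) = 1613.
Sum = Δx · [v(4) + v(4.5) + v(5) + ...].
Sum = 3093.125.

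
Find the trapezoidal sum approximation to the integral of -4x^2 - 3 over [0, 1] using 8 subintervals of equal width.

-4.34375

Δx = (1 − 0)/8 = 0.125.
f(0) = -3, f(0.125) = -3.0625, f(0.25) = -3.25, f(0.375) = -3.5625, f(0.5) = -4, f(0.625) = -4.5625, f(0.75) = -5.25, f(0.875) = -6.0625, f(1) = -7.
T_8 = (Δx/2)·[f(x_0) + 2f(x_1) + ... + 2f(x_{7}) + f(x_8)].
Sum = -4.34375.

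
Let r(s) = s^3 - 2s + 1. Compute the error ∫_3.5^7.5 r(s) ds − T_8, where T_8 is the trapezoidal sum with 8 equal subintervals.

Exact integral: ∫_3.5^7.5 r(s) ds = 713.5.
T_8 = 716.25.
Error = 713.5 − 716.25 = -2.75.

-2.75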